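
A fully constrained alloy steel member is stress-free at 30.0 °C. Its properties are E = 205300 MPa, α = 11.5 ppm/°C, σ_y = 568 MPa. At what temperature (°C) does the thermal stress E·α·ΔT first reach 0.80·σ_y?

222 °C

E = 205300 MPa = 205.3 GPa.
E·α·ΔT = 454.4 MPa ⇒ ΔT = 454.4 / (205.3×10³ × 11.5×10⁻⁶) = 192.5 K.
T = 30.0 + 192.5 = 222.5 °C.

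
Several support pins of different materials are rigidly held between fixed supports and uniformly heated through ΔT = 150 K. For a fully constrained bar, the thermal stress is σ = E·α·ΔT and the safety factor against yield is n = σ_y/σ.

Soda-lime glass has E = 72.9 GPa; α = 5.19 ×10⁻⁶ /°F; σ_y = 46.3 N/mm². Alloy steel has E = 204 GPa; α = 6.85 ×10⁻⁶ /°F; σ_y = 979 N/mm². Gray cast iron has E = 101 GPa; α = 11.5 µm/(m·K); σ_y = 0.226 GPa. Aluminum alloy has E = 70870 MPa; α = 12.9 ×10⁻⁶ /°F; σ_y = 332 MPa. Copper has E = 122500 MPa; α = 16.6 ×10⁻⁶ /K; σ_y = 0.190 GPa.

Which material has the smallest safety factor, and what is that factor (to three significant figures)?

In consistent units (E in GPa, α in ×10⁻⁶/K, σ_y in MPa):
  soda-lime glass: E = 72.90, α = 9.34, σ_y = 46.30 → σ = 102 MPa, n = 0.453
  alloy steel: E = 204.0, α = 12.3, σ_y = 979.0 → σ = 377 MPa, n = 2.59
  gray cast iron: E = 101.0, α = 11.5, σ_y = 226.0 → σ = 174 MPa, n = 1.30
  aluminum alloy: E = 70.87, α = 23.2, σ_y = 332.0 → σ = 247 MPa, n = 1.34
  copper: E = 122.5, α = 16.6, σ_y = 190.0 → σ = 305 MPa, n = 0.623
Smallest n: soda-lime glass with n = 0.453.

soda-lime glass, n = 0.453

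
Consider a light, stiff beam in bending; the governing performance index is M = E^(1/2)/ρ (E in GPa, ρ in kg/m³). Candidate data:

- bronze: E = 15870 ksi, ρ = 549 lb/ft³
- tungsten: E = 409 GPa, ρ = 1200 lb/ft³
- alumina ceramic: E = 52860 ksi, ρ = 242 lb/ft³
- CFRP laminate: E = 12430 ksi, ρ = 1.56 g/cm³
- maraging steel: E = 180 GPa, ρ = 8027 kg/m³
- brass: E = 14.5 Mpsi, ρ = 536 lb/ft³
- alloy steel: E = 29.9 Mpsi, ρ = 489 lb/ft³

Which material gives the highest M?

CFRP laminate

Convert each candidate to consistent units, then evaluate M:
  bronze: E = 109.4 GPa, ρ = 8794 kg/m³
  tungsten: E = 409.0 GPa, ρ = 19220 kg/m³
  alumina ceramic: E = 364.5 GPa, ρ = 3876 kg/m³
  CFRP laminate: E = 85.70 GPa, ρ = 1560 kg/m³
  maraging steel: E = 180.0 GPa, ρ = 8027 kg/m³
  brass: E = 99.97 GPa, ρ = 8586 kg/m³
  alloy steel: E = 206.2 GPa, ρ = 7833 kg/m³
  CFRP laminate: M = 5.93×10⁻³
  alumina ceramic: M = 4.92×10⁻³
  alloy steel: M = 1.83×10⁻³
  maraging steel: M = 1.67×10⁻³
  bronze: M = 1.19×10⁻³
  brass: M = 1.16×10⁻³
  tungsten: M = 1.05×10⁻³
The maximum is for CFRP laminate.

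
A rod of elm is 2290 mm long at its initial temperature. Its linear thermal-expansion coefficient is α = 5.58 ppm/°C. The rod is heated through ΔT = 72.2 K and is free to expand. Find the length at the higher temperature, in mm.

2290.9 mm

ΔL = α·L₀·ΔT = 5.58×10⁻⁶ × 2290 mm × 72.20 K = 0.923 mm.
L = L₀ + ΔL = 2290 + 0.923 = 2290.9 mm.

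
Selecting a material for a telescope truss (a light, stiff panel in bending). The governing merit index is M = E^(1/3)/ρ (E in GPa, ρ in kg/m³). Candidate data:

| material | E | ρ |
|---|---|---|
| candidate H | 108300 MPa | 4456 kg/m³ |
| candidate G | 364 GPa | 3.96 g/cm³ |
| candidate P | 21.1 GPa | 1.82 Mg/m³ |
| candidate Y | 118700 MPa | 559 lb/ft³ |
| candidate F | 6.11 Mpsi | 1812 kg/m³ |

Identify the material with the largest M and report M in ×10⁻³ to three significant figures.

Putting every candidate on a common basis:
  candidate H: E = 108.3 GPa, ρ = 4456 kg/m³
  candidate G: E = 364.0 GPa, ρ = 3960 kg/m³
  candidate P: E = 21.10 GPa, ρ = 1820 kg/m³
  candidate Y: E = 118.7 GPa, ρ = 8954 kg/m³
  candidate F: E = 42.13 GPa, ρ = 1812 kg/m³
  candidate F: M = 1.92×10⁻³
  candidate G: M = 1.80×10⁻³
  candidate P: M = 1.52×10⁻³
  candidate H: M = 1.07×10⁻³
  candidate Y: M = 0.549×10⁻³
Candidate F has the largest M.

candidate F, M = 1.92×10⁻³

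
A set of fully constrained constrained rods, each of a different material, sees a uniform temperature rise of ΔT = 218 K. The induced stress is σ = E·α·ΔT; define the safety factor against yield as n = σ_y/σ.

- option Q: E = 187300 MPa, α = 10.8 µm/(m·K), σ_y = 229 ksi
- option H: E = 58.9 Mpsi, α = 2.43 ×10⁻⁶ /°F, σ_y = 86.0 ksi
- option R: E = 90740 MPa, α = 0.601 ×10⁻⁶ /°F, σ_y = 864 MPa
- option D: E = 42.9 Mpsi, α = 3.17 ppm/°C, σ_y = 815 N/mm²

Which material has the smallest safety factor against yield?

option H

Converting E to GPa, α to ×10⁻⁶/K, σ_y to MPa, then σ and n for each:
  option Q: E = 187.3, α = 10.8, σ_y = 1579 → σ = 441 MPa, n = 3.58
  option H: E = 406.1, α = 4.37, σ_y = 592.9 → σ = 387 MPa, n = 1.53
  option R: E = 90.74, α = 1.08, σ_y = 864.0 → σ = 21.4 MPa, n = 40.4
  option D: E = 295.8, α = 3.17, σ_y = 815.0 → σ = 204 MPa, n = 3.99
Option H has the lowest safety factor, n = 1.53.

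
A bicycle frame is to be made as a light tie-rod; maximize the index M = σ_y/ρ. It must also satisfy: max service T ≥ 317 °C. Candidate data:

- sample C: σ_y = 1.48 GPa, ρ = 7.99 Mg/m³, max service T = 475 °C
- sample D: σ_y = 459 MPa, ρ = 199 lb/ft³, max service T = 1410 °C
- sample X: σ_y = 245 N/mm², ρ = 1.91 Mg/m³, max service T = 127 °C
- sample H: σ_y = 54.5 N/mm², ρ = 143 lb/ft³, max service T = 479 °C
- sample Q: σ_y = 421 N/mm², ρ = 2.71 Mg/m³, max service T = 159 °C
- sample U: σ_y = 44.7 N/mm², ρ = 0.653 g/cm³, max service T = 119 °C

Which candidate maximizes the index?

sample C

Screen on constraints: max service T ≥ 317 °C. Survivors: sample C, sample D, sample H.
Normalizing units and computing the index:
  sample C: σ_y = 1480 MPa, ρ = 7990 kg/m³
  sample D: σ_y = 459.0 MPa, ρ = 3188 kg/m³
  sample H: σ_y = 54.50 MPa, ρ = 2291 kg/m³
  sample C: M = 185 kN·m/kg
  sample D: M = 144 kN·m/kg
  sample H: M = 23.8 kN·m/kg
Sample C ranks first.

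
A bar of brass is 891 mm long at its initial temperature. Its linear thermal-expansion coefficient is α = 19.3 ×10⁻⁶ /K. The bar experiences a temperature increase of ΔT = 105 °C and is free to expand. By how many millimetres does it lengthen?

1.81 mm

ΔL = α·L₀·ΔT = 19.3×10⁻⁶ × 891 mm × 105.0 K = 1.81 mm.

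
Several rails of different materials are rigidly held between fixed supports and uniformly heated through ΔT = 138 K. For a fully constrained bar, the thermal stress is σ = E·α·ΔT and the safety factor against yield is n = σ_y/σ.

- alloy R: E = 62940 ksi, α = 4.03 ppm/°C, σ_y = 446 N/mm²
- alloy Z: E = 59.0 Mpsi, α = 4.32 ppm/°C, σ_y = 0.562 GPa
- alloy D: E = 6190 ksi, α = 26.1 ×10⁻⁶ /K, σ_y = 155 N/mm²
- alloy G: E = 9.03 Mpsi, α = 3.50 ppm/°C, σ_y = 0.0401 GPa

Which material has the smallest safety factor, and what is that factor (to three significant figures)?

Converting E to GPa, α to ×10⁻⁶/K, σ_y to MPa, then σ and n for each:
  alloy R: E = 434.0, α = 4.03, σ_y = 446.0 → σ = 241 MPa, n = 1.85
  alloy Z: E = 406.8, α = 4.32, σ_y = 562.0 → σ = 243 MPa, n = 2.32
  alloy D: E = 42.68, α = 26.1, σ_y = 155.0 → σ = 154 MPa, n = 1.01
  alloy G: E = 62.26, α = 3.50, σ_y = 40.10 → σ = 30.1 MPa, n = 1.33
Smallest n: alloy D with n = 1.01.

alloy D, n = 1.01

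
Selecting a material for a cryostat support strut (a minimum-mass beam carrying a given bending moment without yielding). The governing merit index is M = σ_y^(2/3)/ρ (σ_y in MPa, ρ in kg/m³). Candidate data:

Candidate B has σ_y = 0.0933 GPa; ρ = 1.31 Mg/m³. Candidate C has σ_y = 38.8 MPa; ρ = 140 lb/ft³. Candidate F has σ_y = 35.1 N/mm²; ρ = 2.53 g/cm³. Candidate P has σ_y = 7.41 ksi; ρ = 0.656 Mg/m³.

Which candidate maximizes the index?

candidate P

In SI units:
  candidate B: σ_y = 93.30 MPa, ρ = 1310 kg/m³
  candidate C: σ_y = 38.80 MPa, ρ = 2243 kg/m³
  candidate F: σ_y = 35.10 MPa, ρ = 2530 kg/m³
  candidate P: σ_y = 51.09 MPa, ρ = 656.0 kg/m³
  candidate P: M = 21.0×10⁻³
  candidate B: M = 15.7×10⁻³
  candidate C: M = 5.11×10⁻³
  candidate F: M = 4.24×10⁻³
Candidate P has the largest M.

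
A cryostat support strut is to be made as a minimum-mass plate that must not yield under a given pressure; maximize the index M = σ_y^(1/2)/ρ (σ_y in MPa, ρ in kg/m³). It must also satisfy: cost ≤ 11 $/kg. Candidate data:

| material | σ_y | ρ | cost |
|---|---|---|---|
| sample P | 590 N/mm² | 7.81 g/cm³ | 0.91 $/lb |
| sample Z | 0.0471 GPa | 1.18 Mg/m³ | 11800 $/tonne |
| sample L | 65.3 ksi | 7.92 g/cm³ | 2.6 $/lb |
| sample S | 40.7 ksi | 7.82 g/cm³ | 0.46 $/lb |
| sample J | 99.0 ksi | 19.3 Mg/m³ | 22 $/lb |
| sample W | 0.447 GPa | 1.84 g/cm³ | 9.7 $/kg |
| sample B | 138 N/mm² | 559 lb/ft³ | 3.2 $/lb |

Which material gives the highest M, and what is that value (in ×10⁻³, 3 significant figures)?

Screen on constraints: cost ≤ 11 $/kg. Survivors: sample P, sample L, sample S, sample W, sample B.
Normalizing units and computing the index:
  sample P: σ_y = 590.0 MPa, ρ = 7810 kg/m³
  sample L: σ_y = 450.2 MPa, ρ = 7920 kg/m³
  sample S: σ_y = 280.6 MPa, ρ = 7820 kg/m³
  sample W: σ_y = 447.0 MPa, ρ = 1840 kg/m³
  sample B: σ_y = 138.0 MPa, ρ = 8954 kg/m³
  sample W: M = 11.5×10⁻³
  sample P: M = 3.11×10⁻³
  sample L: M = 2.68×10⁻³
  sample S: M = 2.14×10⁻³
  sample B: M = 1.31×10⁻³
Highest index: sample W.

sample W, M = 11.5×10⁻³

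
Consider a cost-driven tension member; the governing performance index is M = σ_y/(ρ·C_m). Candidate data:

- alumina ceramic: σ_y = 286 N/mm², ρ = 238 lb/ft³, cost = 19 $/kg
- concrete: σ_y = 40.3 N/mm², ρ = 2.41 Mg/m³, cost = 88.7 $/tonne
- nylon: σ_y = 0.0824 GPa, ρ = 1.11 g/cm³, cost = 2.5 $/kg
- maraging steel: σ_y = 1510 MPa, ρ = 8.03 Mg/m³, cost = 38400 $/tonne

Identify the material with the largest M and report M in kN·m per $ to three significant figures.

Putting every candidate on a common basis:
  alumina ceramic: σ_y = 286.0 MPa, ρ = 3812 kg/m³, cost = 19.00 $/kg
  concrete: σ_y = 40.30 MPa, ρ = 2410 kg/m³, cost = 0.08870 $/kg
  nylon: σ_y = 82.40 MPa, ρ = 1110 kg/m³, cost = 2.500 $/kg
  maraging steel: σ_y = 1510 MPa, ρ = 8030 kg/m³, cost = 38.40 $/kg
  concrete: M = 189 kN·m per $
  nylon: M = 29.7 kN·m per $
  maraging steel: M = 4.90 kN·m per $
  alumina ceramic: M = 3.95 kN·m per $
Highest index: concrete.

concrete, M = 189 kN·m per $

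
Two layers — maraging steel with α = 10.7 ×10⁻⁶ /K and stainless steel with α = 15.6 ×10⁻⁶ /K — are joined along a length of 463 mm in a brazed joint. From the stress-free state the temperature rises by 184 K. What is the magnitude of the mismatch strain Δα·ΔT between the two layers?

9.02×10⁻⁴

Δα = |10.7 − 15.6|×10⁻⁶/K = 4.90×10⁻⁶/K.
Mismatch strain = Δα·ΔT = 4.90×10⁻⁶ × 184.0 = 9.02×10⁻⁴.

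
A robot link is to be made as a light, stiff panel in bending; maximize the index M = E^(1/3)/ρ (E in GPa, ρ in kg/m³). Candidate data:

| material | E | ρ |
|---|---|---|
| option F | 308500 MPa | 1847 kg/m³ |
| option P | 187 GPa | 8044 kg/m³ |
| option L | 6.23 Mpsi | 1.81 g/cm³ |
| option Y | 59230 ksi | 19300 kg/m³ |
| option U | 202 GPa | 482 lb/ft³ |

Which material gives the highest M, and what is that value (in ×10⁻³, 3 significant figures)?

option F, M = 3.66×10⁻³

Putting every candidate on a common basis:
  option F: E = 308.5 GPa, ρ = 1847 kg/m³
  option P: E = 187.0 GPa, ρ = 8044 kg/m³
  option L: E = 42.95 GPa, ρ = 1810 kg/m³
  option Y: E = 408.4 GPa, ρ = 19300 kg/m³
  option U: E = 202.0 GPa, ρ = 7721 kg/m³
  option F: M = 3.66×10⁻³
  option L: M = 1.93×10⁻³
  option U: M = 0.760×10⁻³
  option P: M = 0.711×10⁻³
  option Y: M = 0.384×10⁻³
Option F ranks first.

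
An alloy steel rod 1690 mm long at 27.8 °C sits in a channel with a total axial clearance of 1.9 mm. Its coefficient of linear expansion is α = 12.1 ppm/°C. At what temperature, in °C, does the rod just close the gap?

α·L₀·ΔT = 1.9 mm ⇒ ΔT = 1.9 / (12.1×10⁻⁶ × 1690.0) = 92.91 K.
T = 27.8 + 92.91 = 120.7 °C.

121 °C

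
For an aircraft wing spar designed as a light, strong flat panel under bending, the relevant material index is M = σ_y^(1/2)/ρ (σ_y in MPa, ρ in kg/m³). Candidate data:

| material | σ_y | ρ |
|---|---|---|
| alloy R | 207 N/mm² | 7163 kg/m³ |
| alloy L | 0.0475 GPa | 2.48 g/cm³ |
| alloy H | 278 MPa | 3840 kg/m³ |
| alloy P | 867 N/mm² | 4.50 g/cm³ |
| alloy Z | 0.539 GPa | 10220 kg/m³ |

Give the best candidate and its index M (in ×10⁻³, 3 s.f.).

Convert each candidate to consistent units, then evaluate M:
  alloy R: σ_y = 207.0 MPa, ρ = 7163 kg/m³
  alloy L: σ_y = 47.50 MPa, ρ = 2480 kg/m³
  alloy H: σ_y = 278.0 MPa, ρ = 3840 kg/m³
  alloy P: σ_y = 867.0 MPa, ρ = 4500 kg/m³
  alloy Z: σ_y = 539.0 MPa, ρ = 10220 kg/m³
  alloy P: M = 6.54×10⁻³
  alloy H: M = 4.34×10⁻³
  alloy L: M = 2.78×10⁻³
  alloy Z: M = 2.27×10⁻³
  alloy R: M = 2.01×10⁻³
The maximum is for alloy P.

alloy P, M = 6.54×10⁻³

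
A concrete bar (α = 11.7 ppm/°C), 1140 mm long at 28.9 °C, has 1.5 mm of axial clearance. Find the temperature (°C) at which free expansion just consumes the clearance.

α·L₀·ΔT = 1.5 mm ⇒ ΔT = 1.5 / (11.7×10⁻⁶ × 1140.0) = 112.5 K.
T = 28.9 + 112.5 = 141.4 °C.

141 °C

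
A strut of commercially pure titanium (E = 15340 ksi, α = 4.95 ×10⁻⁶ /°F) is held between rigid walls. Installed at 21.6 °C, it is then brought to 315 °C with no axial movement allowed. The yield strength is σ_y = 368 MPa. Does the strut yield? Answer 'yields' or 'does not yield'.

does not yield

E = 15340 ksi = 105.8 GPa.
α = 4.95×10⁻⁶/°F × 9/5 = 8.91×10⁻⁶/K.
ΔT = 293.4 K. Constrained thermal stress σ = E·α·ΔT = 105.8×10³ MPa × 8.91×10⁻⁶ × 293.4 = 276 MPa (compressive).
Compare to σ_y = 368 MPa: σ < σ_y, so it does not yield.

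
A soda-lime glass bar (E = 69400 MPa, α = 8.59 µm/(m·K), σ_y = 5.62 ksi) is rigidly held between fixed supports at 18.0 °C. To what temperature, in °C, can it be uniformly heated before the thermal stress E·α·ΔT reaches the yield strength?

E = 69400 MPa = 69.40 GPa.
σ_y = 5.62 ksi = 38.75 MPa.
E·α·ΔT = 38.75 MPa ⇒ ΔT = 38.75 / (69.40×10³ × 8.59×10⁻⁶) = 65.00 K.
T = 18.0 + 65.00 = 83.00 °C.

83.0 °C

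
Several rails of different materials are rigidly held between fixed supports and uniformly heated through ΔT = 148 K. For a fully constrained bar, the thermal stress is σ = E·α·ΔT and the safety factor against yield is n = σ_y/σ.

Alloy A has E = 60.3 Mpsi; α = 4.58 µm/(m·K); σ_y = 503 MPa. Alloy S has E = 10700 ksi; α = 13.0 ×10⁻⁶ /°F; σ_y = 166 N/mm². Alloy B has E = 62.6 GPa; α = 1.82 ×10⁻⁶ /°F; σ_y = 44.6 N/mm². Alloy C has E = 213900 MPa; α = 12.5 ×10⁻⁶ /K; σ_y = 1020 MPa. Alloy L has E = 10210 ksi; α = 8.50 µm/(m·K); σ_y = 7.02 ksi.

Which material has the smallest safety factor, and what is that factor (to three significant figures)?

With everything in SI (GPa, ×10⁻⁶/K, MPa):
  alloy A: E = 415.8, α = 4.58, σ_y = 503.0 → σ = 282 MPa, n = 1.78
  alloy S: E = 73.77, α = 23.4, σ_y = 166.0 → σ = 255 MPa, n = 0.650
  alloy B: E = 62.60, α = 3.28, σ_y = 44.60 → σ = 30.4 MPa, n = 1.47
  alloy C: E = 213.9, α = 12.5, σ_y = 1020 → σ = 396 MPa, n = 2.58
  alloy L: E = 70.40, α = 8.50, σ_y = 48.40 → σ = 88.6 MPa, n = 0.547
The minimum is alloy L at n = 0.547.

alloy L, n = 0.547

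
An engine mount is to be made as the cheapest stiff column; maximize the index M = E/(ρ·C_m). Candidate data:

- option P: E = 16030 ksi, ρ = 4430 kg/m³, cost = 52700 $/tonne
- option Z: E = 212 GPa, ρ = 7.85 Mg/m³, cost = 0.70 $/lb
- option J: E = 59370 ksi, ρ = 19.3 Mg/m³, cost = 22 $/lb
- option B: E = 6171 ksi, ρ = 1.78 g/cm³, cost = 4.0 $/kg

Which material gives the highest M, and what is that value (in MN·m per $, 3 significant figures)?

option Z, M = 17.5 MN·m per $

Normalizing units and computing the index:
  option P: E = 110.5 GPa, ρ = 4430 kg/m³, cost = 52.70 $/kg
  option Z: E = 212.0 GPa, ρ = 7850 kg/m³, cost = 1.543 $/kg
  option J: E = 409.3 GPa, ρ = 19300 kg/m³, cost = 48.50 $/kg
  option B: E = 42.55 GPa, ρ = 1780 kg/m³, cost = 4.000 $/kg
  option Z: M = 17.5 MN·m per $
  option B: M = 5.98 MN·m per $
  option P: M = 0.473 MN·m per $
  option J: M = 0.437 MN·m per $
Option Z ranks first.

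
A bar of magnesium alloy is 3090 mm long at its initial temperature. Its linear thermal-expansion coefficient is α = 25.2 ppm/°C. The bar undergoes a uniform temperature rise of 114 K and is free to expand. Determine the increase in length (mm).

ΔL = α·L₀·ΔT = 25.2×10⁻⁶ × 3090 mm × 114.0 K = 8.88 mm.

8.88 mm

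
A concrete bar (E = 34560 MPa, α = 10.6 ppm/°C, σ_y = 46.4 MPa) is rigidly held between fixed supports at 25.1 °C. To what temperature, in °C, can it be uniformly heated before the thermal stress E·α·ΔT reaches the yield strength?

152 °C

E = 34560 MPa = 34.56 GPa.
E·α·ΔT = 46.40 MPa ⇒ ΔT = 46.40 / (34.56×10³ × 10.6×10⁻⁶) = 126.7 K.
T = 25.1 + 126.7 = 151.8 °C.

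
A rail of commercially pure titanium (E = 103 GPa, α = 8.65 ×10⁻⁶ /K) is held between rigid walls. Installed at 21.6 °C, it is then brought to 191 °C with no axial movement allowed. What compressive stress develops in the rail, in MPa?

ΔT = 169.4 K. Constrained thermal stress σ = E·α·ΔT = 103.0×10³ MPa × 8.65×10⁻⁶ × 169.4 = 151 MPa (compressive).

151 MPa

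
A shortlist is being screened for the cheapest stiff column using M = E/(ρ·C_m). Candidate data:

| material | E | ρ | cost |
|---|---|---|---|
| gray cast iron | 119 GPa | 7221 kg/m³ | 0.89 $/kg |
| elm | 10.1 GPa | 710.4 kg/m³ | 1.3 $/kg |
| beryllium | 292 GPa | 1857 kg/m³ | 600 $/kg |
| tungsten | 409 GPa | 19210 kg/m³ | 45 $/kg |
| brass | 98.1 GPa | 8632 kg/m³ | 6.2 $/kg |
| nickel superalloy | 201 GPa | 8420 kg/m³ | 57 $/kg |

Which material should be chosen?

Computing M directly (units already consistent):
  gray cast iron: M = 18.5 MN·m per $
  elm: M = 10.9 MN·m per $
  brass: M = 1.83 MN·m per $
  tungsten: M = 0.473 MN·m per $
  nickel superalloy: M = 0.419 MN·m per $
  beryllium: M = 0.262 MN·m per $
Gray cast iron has the largest M.

gray cast iron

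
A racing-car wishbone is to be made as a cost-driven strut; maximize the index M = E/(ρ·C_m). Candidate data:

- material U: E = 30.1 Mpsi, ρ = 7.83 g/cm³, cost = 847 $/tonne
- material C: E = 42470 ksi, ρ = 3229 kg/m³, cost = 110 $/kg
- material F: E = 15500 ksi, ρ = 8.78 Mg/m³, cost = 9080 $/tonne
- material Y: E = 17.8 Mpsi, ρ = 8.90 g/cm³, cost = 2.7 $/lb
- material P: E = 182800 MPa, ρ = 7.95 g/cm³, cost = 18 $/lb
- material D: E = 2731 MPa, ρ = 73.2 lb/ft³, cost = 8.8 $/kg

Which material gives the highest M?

material U

Convert each candidate to consistent units, then evaluate M:
  material U: E = 207.5 GPa, ρ = 7830 kg/m³, cost = 0.8470 $/kg
  material C: E = 292.8 GPa, ρ = 3229 kg/m³, cost = 110.0 $/kg
  material F: E = 106.9 GPa, ρ = 8780 kg/m³, cost = 9.080 $/kg
  material Y: E = 122.7 GPa, ρ = 8900 kg/m³, cost = 5.952 $/kg
  material P: E = 182.8 GPa, ρ = 7950 kg/m³, cost = 39.68 $/kg
  material D: E = 2.731 GPa, ρ = 1173 kg/m³, cost = 8.800 $/kg
  material U: M = 31.3 MN·m per $
  material Y: M = 2.32 MN·m per $
  material F: M = 1.34 MN·m per $
  material C: M = 0.824 MN·m per $
  material P: M = 0.579 MN·m per $
  material D: M = 0.265 MN·m per $
Material U has the largest M.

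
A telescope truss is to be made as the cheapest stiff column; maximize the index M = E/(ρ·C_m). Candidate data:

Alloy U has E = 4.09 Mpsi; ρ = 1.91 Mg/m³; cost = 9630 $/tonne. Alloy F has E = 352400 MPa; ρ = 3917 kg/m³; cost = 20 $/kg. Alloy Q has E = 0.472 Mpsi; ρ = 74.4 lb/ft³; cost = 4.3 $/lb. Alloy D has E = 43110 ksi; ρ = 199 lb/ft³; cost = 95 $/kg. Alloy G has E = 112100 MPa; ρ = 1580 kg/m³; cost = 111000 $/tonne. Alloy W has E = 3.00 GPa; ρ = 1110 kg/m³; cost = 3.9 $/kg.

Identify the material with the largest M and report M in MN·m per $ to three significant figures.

alloy F, M = 4.50 MN·m per $

Convert each candidate to consistent units, then evaluate M:
  alloy U: E = 28.20 GPa, ρ = 1910 kg/m³, cost = 9.630 $/kg
  alloy F: E = 352.4 GPa, ρ = 3917 kg/m³, cost = 20.00 $/kg
  alloy Q: E = 3.254 GPa, ρ = 1192 kg/m³, cost = 9.480 $/kg
  alloy D: E = 297.2 GPa, ρ = 3188 kg/m³, cost = 95.00 $/kg
  alloy G: E = 112.1 GPa, ρ = 1580 kg/m³, cost = 111.0 $/kg
  alloy W: E = 3.000 GPa, ρ = 1110 kg/m³, cost = 3.900 $/kg
  alloy F: M = 4.50 MN·m per $
  alloy U: M = 1.53 MN·m per $
  alloy D: M = 0.982 MN·m per $
  alloy W: M = 0.693 MN·m per $
  alloy G: M = 0.639 MN·m per $
  alloy Q: M = 0.288 MN·m per $
Alloy F has the largest M.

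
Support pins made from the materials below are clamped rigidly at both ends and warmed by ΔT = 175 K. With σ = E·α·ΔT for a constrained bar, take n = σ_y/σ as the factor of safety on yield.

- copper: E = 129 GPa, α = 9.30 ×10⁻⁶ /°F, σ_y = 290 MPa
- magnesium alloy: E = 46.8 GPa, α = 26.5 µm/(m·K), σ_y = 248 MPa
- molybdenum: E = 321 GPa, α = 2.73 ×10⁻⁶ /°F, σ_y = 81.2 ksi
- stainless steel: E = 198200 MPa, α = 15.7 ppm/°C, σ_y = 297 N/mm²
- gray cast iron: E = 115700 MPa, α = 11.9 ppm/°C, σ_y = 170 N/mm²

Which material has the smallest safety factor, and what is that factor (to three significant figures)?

stainless steel, n = 0.545

Per material, after unit conversion:
  copper: E = 129.0, α = 16.7, σ_y = 290.0 → σ = 378 MPa, n = 0.767
  magnesium alloy: E = 46.80, α = 26.5, σ_y = 248.0 → σ = 217 MPa, n = 1.14
  molybdenum: E = 321.0, α = 4.91, σ_y = 559.9 → σ = 276 MPa, n = 2.03
  stainless steel: E = 198.2, α = 15.7, σ_y = 297.0 → σ = 545 MPa, n = 0.545
  gray cast iron: E = 115.7, α = 11.9, σ_y = 170.0 → σ = 241 MPa, n = 0.706
Smallest n: stainless steel with n = 0.545.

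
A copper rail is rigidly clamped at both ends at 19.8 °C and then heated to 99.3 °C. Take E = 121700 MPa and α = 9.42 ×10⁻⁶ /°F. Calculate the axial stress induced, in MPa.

E = 121700 MPa = 121.7 GPa.
α = 9.42×10⁻⁶/°F × 9/5 = 17.0×10⁻⁶/K.
ΔT = 79.50 K. Constrained thermal stress σ = E·α·ΔT = 121.7×10³ MPa × 17.0×10⁻⁶ × 79.50 = 164 MPa (compressive).

164 MPa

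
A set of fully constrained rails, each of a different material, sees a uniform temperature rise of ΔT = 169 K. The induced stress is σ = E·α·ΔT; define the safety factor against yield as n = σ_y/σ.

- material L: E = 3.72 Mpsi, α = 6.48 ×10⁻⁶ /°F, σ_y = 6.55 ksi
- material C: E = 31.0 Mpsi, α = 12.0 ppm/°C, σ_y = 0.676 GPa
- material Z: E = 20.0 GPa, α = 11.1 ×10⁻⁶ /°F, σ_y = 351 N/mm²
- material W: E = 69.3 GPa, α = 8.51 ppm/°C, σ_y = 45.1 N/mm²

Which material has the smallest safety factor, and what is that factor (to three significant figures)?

Converting E to GPa, α to ×10⁻⁶/K, σ_y to MPa, then σ and n for each:
  material L: E = 25.65, α = 11.7, σ_y = 45.16 → σ = 50.6 MPa, n = 0.893
  material C: E = 213.7, α = 12.0, σ_y = 676.0 → σ = 433 MPa, n = 1.56
  material Z: E = 20.00, α = 20.0, σ_y = 351.0 → σ = 67.5 MPa, n = 5.20
  material W: E = 69.30, α = 8.51, σ_y = 45.10 → σ = 99.7 MPa, n = 0.453
The minimum is material W at n = 0.453.

material W, n = 0.453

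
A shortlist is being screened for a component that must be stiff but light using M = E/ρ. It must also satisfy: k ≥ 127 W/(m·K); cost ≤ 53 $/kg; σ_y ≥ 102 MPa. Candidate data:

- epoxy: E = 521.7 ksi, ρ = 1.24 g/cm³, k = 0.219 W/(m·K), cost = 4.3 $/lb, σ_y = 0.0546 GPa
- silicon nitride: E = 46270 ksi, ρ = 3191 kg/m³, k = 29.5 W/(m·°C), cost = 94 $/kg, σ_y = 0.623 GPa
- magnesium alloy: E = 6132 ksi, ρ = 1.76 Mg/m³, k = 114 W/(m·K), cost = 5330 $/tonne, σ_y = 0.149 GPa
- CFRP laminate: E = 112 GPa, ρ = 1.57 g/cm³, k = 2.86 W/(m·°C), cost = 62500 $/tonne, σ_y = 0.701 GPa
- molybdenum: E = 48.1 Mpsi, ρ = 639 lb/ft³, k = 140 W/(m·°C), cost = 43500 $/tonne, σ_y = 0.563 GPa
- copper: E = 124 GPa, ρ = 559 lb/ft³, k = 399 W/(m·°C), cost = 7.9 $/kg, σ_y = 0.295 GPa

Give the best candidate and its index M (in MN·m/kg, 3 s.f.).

molybdenum, M = 32.4 MN·m/kg

Screen on constraints: k ≥ 127 W/(m·K); cost ≤ 53 $/kg; σ_y ≥ 102 MPa. Survivors: molybdenum, copper.
Normalizing units and computing the index:
  molybdenum: E = 331.6 GPa, ρ = 10240 kg/m³
  copper: E = 124.0 GPa, ρ = 8954 kg/m³
  molybdenum: M = 32.4 MN·m/kg
  copper: M = 13.8 MN·m/kg
The maximum is for molybdenum.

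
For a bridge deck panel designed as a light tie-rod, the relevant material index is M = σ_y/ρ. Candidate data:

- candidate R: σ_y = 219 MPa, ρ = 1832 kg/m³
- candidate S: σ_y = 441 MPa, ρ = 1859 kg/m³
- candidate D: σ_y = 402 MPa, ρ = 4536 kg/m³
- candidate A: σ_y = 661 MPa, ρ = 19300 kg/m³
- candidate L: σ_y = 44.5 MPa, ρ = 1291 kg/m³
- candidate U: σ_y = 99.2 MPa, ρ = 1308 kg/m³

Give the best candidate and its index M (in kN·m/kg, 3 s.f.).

Evaluate M for each candidate:
  candidate S: M = 237 kN·m/kg
  candidate R: M = 120 kN·m/kg
  candidate D: M = 88.6 kN·m/kg
  candidate U: M = 75.8 kN·m/kg
  candidate L: M = 34.5 kN·m/kg
  candidate A: M = 34.2 kN·m/kg
Highest index: candidate S.

candidate S, M = 237 kN·m/kg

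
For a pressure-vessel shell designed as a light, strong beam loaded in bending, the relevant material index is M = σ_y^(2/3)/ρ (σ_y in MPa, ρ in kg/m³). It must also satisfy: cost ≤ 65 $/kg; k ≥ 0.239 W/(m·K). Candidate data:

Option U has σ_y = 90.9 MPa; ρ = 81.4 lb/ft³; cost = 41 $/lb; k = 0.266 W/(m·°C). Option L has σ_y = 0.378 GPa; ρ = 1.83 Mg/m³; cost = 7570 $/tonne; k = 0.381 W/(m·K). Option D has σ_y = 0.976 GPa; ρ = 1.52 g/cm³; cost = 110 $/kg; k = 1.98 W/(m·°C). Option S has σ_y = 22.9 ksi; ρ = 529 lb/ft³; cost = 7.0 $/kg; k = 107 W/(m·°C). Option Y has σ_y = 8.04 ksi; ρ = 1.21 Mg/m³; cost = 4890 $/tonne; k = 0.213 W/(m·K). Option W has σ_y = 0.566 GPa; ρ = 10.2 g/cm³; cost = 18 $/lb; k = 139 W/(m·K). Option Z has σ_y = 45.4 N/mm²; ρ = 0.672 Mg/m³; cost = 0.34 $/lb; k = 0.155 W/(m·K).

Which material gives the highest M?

Screen on constraints: cost ≤ 65 $/kg; k ≥ 0.239 W/(m·K). Survivors: option L, option S, option W.
In SI units:
  option L: σ_y = 378.0 MPa, ρ = 1830 kg/m³
  option S: σ_y = 157.9 MPa, ρ = 8474 kg/m³
  option W: σ_y = 566.0 MPa, ρ = 10200 kg/m³
  option L: M = 28.6×10⁻³
  option W: M = 6.71×10⁻³
  option S: M = 3.45×10⁻³
The maximum is for option L.

option L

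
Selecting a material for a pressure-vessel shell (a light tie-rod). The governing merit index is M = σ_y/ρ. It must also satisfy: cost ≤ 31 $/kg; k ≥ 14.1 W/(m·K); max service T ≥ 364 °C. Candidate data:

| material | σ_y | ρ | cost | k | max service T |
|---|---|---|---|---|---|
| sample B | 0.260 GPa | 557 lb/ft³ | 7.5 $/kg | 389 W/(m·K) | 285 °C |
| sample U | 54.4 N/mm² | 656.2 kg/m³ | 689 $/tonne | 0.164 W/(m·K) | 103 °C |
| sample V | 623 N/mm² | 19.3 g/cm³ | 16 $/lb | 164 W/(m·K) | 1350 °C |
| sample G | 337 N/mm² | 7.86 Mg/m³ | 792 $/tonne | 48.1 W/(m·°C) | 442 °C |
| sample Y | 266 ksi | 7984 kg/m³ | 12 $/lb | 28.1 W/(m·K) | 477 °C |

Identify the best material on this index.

Screen on constraints: cost ≤ 31 $/kg; k ≥ 14.1 W/(m·K); max service T ≥ 364 °C. Survivors: sample G, sample Y.
Convert each candidate to consistent units, then evaluate M:
  sample G: σ_y = 337.0 MPa, ρ = 7860 kg/m³
  sample Y: σ_y = 1834 MPa, ρ = 7984 kg/m³
  sample Y: M = 230 kN·m/kg
  sample G: M = 42.9 kN·m/kg
Sample Y has the largest M.

sample Y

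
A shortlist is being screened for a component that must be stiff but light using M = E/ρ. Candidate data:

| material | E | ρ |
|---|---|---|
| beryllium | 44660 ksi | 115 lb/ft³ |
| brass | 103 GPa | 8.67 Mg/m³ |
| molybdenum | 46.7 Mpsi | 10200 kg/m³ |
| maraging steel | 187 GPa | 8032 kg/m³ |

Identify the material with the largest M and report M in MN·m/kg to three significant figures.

After converting to SI:
  beryllium: E = 307.9 GPa, ρ = 1842 kg/m³
  brass: E = 103.0 GPa, ρ = 8670 kg/m³
  molybdenum: E = 322.0 GPa, ρ = 10200 kg/m³
  maraging steel: E = 187.0 GPa, ρ = 8032 kg/m³
  beryllium: M = 167 MN·m/kg
  molybdenum: M = 31.6 MN·m/kg
  maraging steel: M = 23.3 MN·m/kg
  brass: M = 11.9 MN·m/kg
Highest index: beryllium.

beryllium, M = 167 MN·m/kg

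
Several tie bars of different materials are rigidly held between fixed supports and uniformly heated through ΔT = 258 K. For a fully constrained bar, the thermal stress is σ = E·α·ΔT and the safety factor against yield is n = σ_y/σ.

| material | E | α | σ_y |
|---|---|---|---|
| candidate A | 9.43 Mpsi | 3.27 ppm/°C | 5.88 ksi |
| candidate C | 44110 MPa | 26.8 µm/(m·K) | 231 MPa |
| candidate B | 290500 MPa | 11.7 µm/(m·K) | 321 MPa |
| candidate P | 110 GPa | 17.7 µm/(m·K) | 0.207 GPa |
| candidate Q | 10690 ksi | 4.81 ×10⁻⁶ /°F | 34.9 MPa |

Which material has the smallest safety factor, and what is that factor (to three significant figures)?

candidate Q, n = 0.212

With everything in SI (GPa, ×10⁻⁶/K, MPa):
  candidate A: E = 65.02, α = 3.27, σ_y = 40.54 → σ = 54.9 MPa, n = 0.739
  candidate C: E = 44.11, α = 26.8, σ_y = 231.0 → σ = 305 MPa, n = 0.757
  candidate B: E = 290.5, α = 11.7, σ_y = 321.0 → σ = 877 MPa, n = 0.366
  candidate P: E = 110.0, α = 17.7, σ_y = 207.0 → σ = 502 MPa, n = 0.412
  candidate Q: E = 73.70, α = 8.66, σ_y = 34.90 → σ = 165 MPa, n = 0.212
Smallest n: candidate Q with n = 0.212.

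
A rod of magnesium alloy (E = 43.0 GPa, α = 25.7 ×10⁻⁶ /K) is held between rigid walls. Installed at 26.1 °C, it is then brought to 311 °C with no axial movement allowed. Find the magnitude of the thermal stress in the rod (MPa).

ΔT = 284.9 K. Constrained thermal stress σ = E·α·ΔT = 43.00×10³ MPa × 25.7×10⁻⁶ × 284.9 = 315 MPa (compressive).

315 MPa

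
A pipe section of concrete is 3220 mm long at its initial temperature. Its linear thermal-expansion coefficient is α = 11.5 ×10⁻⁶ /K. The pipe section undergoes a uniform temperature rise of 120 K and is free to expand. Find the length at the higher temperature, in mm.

3224.4 mm

ΔL = α·L₀·ΔT = 11.5×10⁻⁶ × 3220 mm × 120.0 K = 4.44 mm.
L = L₀ + ΔL = 3220 + 4.44 = 3224.4 mm.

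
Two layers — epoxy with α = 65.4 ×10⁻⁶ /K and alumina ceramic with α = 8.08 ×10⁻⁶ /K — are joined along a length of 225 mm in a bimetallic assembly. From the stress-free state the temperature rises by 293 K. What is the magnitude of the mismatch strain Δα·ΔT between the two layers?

Δα = |65.4 − 8.08|×10⁻⁶/K = 57.3×10⁻⁶/K.
Mismatch strain = Δα·ΔT = 57.3×10⁻⁶ × 293.0 = 0.0168.

0.0168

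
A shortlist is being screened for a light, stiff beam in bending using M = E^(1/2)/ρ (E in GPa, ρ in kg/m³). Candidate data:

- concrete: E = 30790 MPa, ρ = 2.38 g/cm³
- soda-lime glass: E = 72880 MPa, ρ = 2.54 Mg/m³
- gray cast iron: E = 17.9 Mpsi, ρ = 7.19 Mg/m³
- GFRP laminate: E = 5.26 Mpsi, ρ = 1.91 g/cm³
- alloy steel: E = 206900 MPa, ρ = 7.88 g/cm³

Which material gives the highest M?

Normalizing units and computing the index:
  concrete: E = 30.79 GPa, ρ = 2380 kg/m³
  soda-lime glass: E = 72.88 GPa, ρ = 2540 kg/m³
  gray cast iron: E = 123.4 GPa, ρ = 7190 kg/m³
  GFRP laminate: E = 36.27 GPa, ρ = 1910 kg/m³
  alloy steel: E = 206.9 GPa, ρ = 7880 kg/m³
  soda-lime glass: M = 3.36×10⁻³
  GFRP laminate: M = 3.15×10⁻³
  concrete: M = 2.33×10⁻³
  alloy steel: M = 1.83×10⁻³
  gray cast iron: M = 1.55×10⁻³
Soda-lime glass ranks first.

soda-lime glass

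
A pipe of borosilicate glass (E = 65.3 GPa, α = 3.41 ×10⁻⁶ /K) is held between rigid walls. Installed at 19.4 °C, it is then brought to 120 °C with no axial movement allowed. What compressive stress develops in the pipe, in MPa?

22.4 MPa

ΔT = 100.6 K. Constrained thermal stress σ = E·α·ΔT = 65.30×10³ MPa × 3.41×10⁻⁶ × 100.6 = 22.4 MPa (compressive).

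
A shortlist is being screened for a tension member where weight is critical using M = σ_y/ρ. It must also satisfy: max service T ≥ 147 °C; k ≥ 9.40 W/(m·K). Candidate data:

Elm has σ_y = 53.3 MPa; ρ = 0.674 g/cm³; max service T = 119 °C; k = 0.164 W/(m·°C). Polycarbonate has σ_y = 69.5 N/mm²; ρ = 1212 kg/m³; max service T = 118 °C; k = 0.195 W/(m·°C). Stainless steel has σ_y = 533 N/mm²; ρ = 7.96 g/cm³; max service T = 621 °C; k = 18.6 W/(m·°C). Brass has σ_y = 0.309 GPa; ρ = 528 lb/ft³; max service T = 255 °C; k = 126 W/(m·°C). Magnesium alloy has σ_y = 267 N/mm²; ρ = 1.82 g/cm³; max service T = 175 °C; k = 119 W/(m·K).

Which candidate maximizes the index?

magnesium alloy

Screen on constraints: max service T ≥ 147 °C; k ≥ 9.40 W/(m·K). Survivors: stainless steel, brass, magnesium alloy.
After converting to SI:
  stainless steel: σ_y = 533.0 MPa, ρ = 7960 kg/m³
  brass: σ_y = 309.0 MPa, ρ = 8458 kg/m³
  magnesium alloy: σ_y = 267.0 MPa, ρ = 1820 kg/m³
  magnesium alloy: M = 147 kN·m/kg
  stainless steel: M = 67.0 kN·m/kg
  brass: M = 36.5 kN·m/kg
Magnesium alloy has the largest M.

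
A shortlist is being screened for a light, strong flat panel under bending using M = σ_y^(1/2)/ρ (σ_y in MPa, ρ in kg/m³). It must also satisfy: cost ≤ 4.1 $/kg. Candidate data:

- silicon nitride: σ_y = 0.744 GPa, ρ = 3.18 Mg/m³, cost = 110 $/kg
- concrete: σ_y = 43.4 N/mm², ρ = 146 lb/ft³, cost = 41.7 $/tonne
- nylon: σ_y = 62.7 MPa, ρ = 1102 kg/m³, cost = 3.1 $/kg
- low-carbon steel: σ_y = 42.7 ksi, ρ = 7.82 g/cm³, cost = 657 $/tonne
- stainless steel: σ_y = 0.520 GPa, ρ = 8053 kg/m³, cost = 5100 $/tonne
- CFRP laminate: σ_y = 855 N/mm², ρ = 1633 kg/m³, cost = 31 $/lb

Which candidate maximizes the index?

nylon

Screen on constraints: cost ≤ 4.1 $/kg. Survivors: concrete, nylon, low-carbon steel.
Putting every candidate on a common basis:
  concrete: σ_y = 43.40 MPa, ρ = 2339 kg/m³
  nylon: σ_y = 62.70 MPa, ρ = 1102 kg/m³
  low-carbon steel: σ_y = 294.4 MPa, ρ = 7820 kg/m³
  nylon: M = 7.19×10⁻³
  concrete: M = 2.82×10⁻³
  low-carbon steel: M = 2.19×10⁻³
Highest index: nylon.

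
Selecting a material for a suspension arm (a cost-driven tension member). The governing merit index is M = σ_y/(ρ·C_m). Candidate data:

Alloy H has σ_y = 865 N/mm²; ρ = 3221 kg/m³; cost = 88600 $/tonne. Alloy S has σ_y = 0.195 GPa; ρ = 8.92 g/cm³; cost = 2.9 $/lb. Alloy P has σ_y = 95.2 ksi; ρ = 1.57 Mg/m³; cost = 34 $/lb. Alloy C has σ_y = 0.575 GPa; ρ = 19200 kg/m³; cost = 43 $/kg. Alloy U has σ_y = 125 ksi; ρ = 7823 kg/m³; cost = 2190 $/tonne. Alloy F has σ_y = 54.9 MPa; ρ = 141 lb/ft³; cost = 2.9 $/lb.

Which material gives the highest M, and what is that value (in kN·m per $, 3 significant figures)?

Convert each candidate to consistent units, then evaluate M:
  alloy H: σ_y = 865.0 MPa, ρ = 3221 kg/m³, cost = 88.60 $/kg
  alloy S: σ_y = 195.0 MPa, ρ = 8920 kg/m³, cost = 6.393 $/kg
  alloy P: σ_y = 656.4 MPa, ρ = 1570 kg/m³, cost = 74.96 $/kg
  alloy C: σ_y = 575.0 MPa, ρ = 19200 kg/m³, cost = 43.00 $/kg
  alloy U: σ_y = 861.8 MPa, ρ = 7823 kg/m³, cost = 2.190 $/kg
  alloy F: σ_y = 54.90 MPa, ρ = 2259 kg/m³, cost = 6.393 $/kg
  alloy U: M = 50.3 kN·m per $
  alloy P: M = 5.58 kN·m per $
  alloy F: M = 3.80 kN·m per $
  alloy S: M = 3.42 kN·m per $
  alloy H: M = 3.03 kN·m per $
  alloy C: M = 0.696 kN·m per $
Highest index: alloy U.

alloy U, M = 50.3 kN·m per $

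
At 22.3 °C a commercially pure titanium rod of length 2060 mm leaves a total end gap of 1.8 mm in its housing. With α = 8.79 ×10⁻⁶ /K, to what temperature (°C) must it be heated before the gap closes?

122 °C

α·L₀·ΔT = 1.8 mm ⇒ ΔT = 1.8 / (8.79×10⁻⁶ × 2060.0) = 99.41 K.
T = 22.3 + 99.41 = 121.7 °C.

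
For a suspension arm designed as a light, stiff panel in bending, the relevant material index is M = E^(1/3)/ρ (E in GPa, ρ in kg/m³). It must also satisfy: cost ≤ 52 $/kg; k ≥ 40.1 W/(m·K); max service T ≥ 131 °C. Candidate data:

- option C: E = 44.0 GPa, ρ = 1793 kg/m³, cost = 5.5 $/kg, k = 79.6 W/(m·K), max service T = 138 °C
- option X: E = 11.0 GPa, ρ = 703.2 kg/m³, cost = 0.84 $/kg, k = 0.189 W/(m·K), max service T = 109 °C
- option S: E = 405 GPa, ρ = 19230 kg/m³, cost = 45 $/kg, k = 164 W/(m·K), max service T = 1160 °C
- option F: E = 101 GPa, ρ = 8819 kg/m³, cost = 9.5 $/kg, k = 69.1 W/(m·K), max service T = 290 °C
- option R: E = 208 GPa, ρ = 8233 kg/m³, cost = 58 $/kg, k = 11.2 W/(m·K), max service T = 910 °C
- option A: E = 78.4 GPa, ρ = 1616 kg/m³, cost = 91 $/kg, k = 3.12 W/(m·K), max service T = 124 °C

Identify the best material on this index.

Screen on constraints: cost ≤ 52 $/kg; k ≥ 40.1 W/(m·K); max service T ≥ 131 °C. Survivors: option C, option S, option F.
Evaluate M for each candidate:
  option C: M = 1.97×10⁻³
  option F: M = 0.528×10⁻³
  option S: M = 0.385×10⁻³
Option C ranks first.

option C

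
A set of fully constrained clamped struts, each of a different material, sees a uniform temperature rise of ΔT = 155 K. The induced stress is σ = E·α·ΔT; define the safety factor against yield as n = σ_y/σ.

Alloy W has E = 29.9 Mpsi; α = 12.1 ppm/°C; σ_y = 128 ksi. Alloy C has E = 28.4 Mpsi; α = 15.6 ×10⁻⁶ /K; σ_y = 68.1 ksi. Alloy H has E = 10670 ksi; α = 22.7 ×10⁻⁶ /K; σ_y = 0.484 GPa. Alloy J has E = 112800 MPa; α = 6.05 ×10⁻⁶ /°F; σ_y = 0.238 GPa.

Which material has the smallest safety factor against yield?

Converting E to GPa, α to ×10⁻⁶/K, σ_y to MPa, then σ and n for each:
  alloy W: E = 206.2, α = 12.1, σ_y = 882.5 → σ = 387 MPa, n = 2.28
  alloy C: E = 195.8, α = 15.6, σ_y = 469.5 → σ = 473 MPa, n = 0.992
  alloy H: E = 73.57, α = 22.7, σ_y = 484.0 → σ = 259 MPa, n = 1.87
  alloy J: E = 112.8, α = 10.9, σ_y = 238.0 → σ = 190 MPa, n = 1.25
The minimum is alloy C at n = 0.992.

alloy C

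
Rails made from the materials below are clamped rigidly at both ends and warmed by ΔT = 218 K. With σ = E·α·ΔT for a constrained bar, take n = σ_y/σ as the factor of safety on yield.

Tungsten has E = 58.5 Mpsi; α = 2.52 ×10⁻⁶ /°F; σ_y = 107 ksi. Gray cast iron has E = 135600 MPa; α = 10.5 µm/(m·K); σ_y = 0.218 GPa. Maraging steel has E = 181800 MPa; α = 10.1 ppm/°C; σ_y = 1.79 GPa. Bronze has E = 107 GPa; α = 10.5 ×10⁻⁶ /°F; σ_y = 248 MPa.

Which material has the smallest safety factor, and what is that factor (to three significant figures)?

Per material, after unit conversion:
  tungsten: E = 403.3, α = 4.54, σ_y = 737.7 → σ = 399 MPa, n = 1.85
  gray cast iron: E = 135.6, α = 10.5, σ_y = 218.0 → σ = 310 MPa, n = 0.702
  maraging steel: E = 181.8, α = 10.1, σ_y = 1790 → σ = 400 MPa, n = 4.47
  bronze: E = 107.0, α = 18.9, σ_y = 248.0 → σ = 441 MPa, n = 0.563
The minimum is bronze at n = 0.563.

bronze, n = 0.563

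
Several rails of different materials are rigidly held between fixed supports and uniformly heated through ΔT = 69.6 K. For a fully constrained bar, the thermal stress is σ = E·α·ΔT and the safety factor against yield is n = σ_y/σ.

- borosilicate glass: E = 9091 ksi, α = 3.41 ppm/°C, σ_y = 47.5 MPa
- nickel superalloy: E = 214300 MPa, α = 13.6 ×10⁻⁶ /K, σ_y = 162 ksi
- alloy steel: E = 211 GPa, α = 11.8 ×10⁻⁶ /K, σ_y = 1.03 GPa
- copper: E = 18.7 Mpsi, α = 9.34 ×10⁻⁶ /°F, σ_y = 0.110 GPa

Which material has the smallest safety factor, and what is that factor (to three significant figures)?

In consistent units (E in GPa, α in ×10⁻⁶/K, σ_y in MPa):
  borosilicate glass: E = 62.68, α = 3.41, σ_y = 47.50 → σ = 14.9 MPa, n = 3.19
  nickel superalloy: E = 214.3, α = 13.6, σ_y = 1117 → σ = 203 MPa, n = 5.51
  alloy steel: E = 211.0, α = 11.8, σ_y = 1030 → σ = 173 MPa, n = 5.94
  copper: E = 128.9, α = 16.8, σ_y = 110.0 → σ = 151 MPa, n = 0.729
Copper has the lowest safety factor, n = 0.729.

copper, n = 0.729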